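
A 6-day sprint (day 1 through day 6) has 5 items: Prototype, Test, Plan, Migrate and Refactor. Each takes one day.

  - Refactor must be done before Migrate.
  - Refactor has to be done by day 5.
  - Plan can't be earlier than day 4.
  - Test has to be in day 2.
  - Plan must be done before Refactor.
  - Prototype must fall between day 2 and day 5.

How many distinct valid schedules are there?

4

Enumerating: Test -> day 2, Prototype -> day 2, Refactor -> day 5, Migrate -> day 6, Plan -> day 4 | Test -> day 2; Prototype -> day 3; Migrate -> day 6; Plan -> day 4; Refactor -> day 5 | Plan=day 4, Prototype=day 4, Refactor=day 5, Test=day 2, Migrate=day 6 | Plan=day 4; Refactor=day 5; Prototype=day 5; Migrate=day 6; Test=day 2.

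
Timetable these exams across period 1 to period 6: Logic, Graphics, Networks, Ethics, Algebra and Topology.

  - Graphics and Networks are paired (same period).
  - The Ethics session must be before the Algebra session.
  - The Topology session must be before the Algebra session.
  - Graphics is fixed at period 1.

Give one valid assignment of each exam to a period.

Logic=period 1, Algebra=period 2, Topology=period 1, Networks=period 1, Ethics=period 1, Graphics=period 1

Checking: Topology(period 1) before Algebra(period 2); Ethics(period 1) before Algebra(period 2); Graphics = Networks = period 1; Graphics=period 1 in [period 1,period 1].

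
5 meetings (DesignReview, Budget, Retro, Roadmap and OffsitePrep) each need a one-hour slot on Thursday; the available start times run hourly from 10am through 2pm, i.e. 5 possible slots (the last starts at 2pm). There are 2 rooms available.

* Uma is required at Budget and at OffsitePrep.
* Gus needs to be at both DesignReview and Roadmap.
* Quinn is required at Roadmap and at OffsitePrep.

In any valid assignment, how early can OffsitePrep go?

10am

OffsitePrep at 10am is achievable: Roadmap=12pm; Retro=11am; Budget=11am; DesignReview=10am; OffsitePrep=10am.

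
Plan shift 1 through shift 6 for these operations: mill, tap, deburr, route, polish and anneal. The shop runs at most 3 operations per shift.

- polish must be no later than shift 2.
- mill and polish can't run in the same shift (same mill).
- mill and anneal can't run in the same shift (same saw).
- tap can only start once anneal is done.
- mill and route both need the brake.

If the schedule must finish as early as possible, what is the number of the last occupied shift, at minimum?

shift 2

The precedence chain requires at least 2 distinct shifts.
With at most 3 per shift and 6 operations, at least 2 shifts are needed.
2 works (last occupied shift: shift 2): for example polish=shift 1, anneal=shift 1, mill=shift 2, tap=shift 2, route=shift 1, deburr=shift 2.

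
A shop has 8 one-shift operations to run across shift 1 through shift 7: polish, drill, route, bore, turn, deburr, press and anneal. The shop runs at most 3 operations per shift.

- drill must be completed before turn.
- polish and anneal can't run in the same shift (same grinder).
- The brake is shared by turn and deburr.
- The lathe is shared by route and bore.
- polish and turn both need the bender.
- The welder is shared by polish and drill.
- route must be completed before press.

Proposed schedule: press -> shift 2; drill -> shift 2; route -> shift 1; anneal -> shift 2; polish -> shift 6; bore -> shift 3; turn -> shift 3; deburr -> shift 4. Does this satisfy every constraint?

The shop runs at most 3 operations per shift — holds.
The brake is shared by turn and deburr — holds.
The welder is shared by polish and drill — holds.
polish and turn both need the bender — holds.
polish and anneal can't run in the same shift (same grinder) — holds.
The lathe is shared by route and bore — holds.
drill must be completed before turn — holds.
route must be completed before press — holds.

Yes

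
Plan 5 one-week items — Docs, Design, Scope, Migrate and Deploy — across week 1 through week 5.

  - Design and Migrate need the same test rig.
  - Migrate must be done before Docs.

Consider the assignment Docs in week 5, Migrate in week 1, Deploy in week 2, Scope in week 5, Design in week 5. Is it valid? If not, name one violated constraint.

Yes

Migrate must be done before Docs — holds.
Design and Migrate need the same test rig — holds.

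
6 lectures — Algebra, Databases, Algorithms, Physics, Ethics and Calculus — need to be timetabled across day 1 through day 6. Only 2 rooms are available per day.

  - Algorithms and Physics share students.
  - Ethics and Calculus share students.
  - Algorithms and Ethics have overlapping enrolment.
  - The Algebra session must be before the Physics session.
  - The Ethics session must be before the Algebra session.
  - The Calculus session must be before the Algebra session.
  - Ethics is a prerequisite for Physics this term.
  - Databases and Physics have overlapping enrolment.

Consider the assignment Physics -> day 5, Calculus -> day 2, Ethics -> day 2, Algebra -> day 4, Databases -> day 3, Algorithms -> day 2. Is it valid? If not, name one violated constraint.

No — it violates: Algorithms and Ethics have overlapping enrolment

Ethics is a prerequisite for Physics this term — holds.
The Ethics session must be before the Algebra session — holds.
The Calculus session must be before the Algebra session — holds.
Only 2 rooms are available per day — violated.
The Algebra session must be before the Physics session — holds.
Ethics and Calculus share students — violated.
Databases and Physics have overlapping enrolment — holds.
Algorithms and Physics share students — holds.
Algorithms and Ethics have overlapping enrolment — violated.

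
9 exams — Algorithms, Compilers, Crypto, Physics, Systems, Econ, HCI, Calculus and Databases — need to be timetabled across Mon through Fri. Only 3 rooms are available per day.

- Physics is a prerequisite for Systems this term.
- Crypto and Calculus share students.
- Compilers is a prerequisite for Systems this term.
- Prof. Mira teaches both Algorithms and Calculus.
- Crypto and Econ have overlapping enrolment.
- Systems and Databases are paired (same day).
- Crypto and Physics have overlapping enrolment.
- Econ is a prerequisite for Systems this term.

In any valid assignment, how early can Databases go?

Tue

Databases must be in the same day as Systems, which can't be before Tue, so Databases is at least Tue.
Databases at Tue is achievable: Econ in Mon; Systems in Tue; Compilers in Mon; Algorithms in Tue; Physics in Mon; HCI in Wed; Crypto in Wed; Calculus in Thu; Databases in Tue.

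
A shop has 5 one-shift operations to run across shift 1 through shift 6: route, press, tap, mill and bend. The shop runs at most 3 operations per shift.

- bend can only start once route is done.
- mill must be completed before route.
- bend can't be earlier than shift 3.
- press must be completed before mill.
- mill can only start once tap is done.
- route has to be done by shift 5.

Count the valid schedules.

27

Splitting on route: it can be shift 3 (3), shift 4 (10), shift 5 (14). Listing each branch's schedules as (press, tap, mill, bend) by shift number:
route=shift 3: (1,1,2,4) (1,1,2,5) (1,1,2,6) — 3.
route=shift 4: (1,1,2,5) (1,1,2,6) (1,1,3,5) (1,1,3,6) (1,2,3,5) (1,2,3,6) (2,1,3,5) (2,1,3,6) (2,2,3,5) (2,2,3,6) — 10.
route=shift 5: (1,1,2,6) (1,1,3,6) (1,1,4,6) (1,2,3,6) (1,2,4,6) (1,3,4,6) (2,1,3,6) (2,1,4,6) (2,2,3,6) (2,2,4,6) (2,3,4,6) (3,1,4,6) (3,2,4,6) (3,3,4,6) — 14.
Summing: 3 + 10 + 14 = 27.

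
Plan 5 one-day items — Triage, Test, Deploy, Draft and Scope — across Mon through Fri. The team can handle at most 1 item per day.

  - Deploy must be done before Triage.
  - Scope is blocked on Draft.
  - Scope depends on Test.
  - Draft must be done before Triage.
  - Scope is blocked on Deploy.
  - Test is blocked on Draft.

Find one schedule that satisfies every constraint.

Test in Tue; Scope in Thu; Triage in Fri; Draft in Mon; Deploy in Wed

Checking: Draft(Mon) before Test(Tue); Deploy(Wed) before Scope(Thu); Deploy(Wed) before Triage(Fri); Test(Tue) before Scope(Thu); Draft(Mon) before Triage(Fri); Draft(Mon) before Scope(Thu); max 1 per day (cap 1).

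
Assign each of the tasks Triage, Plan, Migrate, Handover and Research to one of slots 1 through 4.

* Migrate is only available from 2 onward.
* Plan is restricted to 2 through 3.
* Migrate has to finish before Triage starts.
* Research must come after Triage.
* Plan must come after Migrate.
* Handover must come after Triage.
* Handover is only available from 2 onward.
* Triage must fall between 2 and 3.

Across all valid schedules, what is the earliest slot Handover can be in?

4

Handover is available from 2; precedence pushes Handover to at least 4.
Handover at 4 is achievable: Migrate -> 2; Research -> 4; Handover -> 4; Triage -> 3; Plan -> 3.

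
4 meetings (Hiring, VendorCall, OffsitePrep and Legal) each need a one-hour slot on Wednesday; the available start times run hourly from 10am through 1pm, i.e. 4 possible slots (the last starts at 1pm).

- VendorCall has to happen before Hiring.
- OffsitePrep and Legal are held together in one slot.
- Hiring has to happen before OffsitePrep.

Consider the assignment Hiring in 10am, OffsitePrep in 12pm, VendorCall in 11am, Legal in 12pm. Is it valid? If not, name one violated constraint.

No — it violates: VendorCall has to happen before Hiring

VendorCall has to happen before Hiring — violated.
Hiring has to happen before OffsitePrep — holds.
OffsitePrep and Legal are held together in one slot — holds.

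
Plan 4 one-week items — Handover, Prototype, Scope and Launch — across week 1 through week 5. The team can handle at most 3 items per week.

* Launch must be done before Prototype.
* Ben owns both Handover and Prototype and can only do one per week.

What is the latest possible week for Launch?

week 4

Downstream work caps Launch at week 4.
Launch at week 4 is achievable: Launch=week 4; Handover=week 1; Scope=week 1; Prototype=week 5.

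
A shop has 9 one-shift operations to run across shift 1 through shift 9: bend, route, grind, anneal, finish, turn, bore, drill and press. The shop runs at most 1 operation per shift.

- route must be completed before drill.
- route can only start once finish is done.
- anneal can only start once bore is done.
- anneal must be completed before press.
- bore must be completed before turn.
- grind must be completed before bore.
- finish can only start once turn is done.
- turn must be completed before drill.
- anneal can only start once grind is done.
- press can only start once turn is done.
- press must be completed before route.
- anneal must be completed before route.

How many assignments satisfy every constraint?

Splitting on route: it can be shift 7 (10), shift 8 (35). Listing each branch's schedules as (bend, grind, anneal, finish, turn, bore, drill, press) by shift number:
route=shift 7: (8,1,3,5,4,2,9,6) (8,1,3,6,4,2,9,5) (8,1,4,5,3,2,9,6) (8,1,4,6,3,2,9,5) (8,1,5,4,3,2,9,6) (9,1,3,5,4,2,8,6) (9,1,3,6,4,2,8,5) (9,1,4,5,3,2,8,6) (9,1,4,6,3,2,8,5) (9,1,5,4,3,2,8,6) — 10.
route=shift 8: (1,2,4,6,5,3,9,7) (1,2,4,7,5,3,9,6) (1,2,5,6,4,3,9,7) (1,2,5,7,4,3,9,6) (1,2,6,5,4,3,9,7) (2,1,4,6,5,3,9,7) (2,1,4,7,5,3,9,6) (2,1,5,6,4,3,9,7) (2,1,5,7,4,3,9,6) (2,1,6,5,4,3,9,7) (3,1,4,6,5,2,9,7) (3,1,4,7,5,2,9,6) (3,1,5,6,4,2,9,7) (3,1,5,7,4,2,9,6) (3,1,6,5,4,2,9,7) (4,1,3,6,5,2,9,7) (4,1,3,7,5,2,9,6) (4,1,5,6,3,2,9,7) (4,1,5,7,3,2,9,6) (4,1,6,5,3,2,9,7) (5,1,3,6,4,2,9,7) (5,1,3,7,4,2,9,6) (5,1,4,6,3,2,9,7) (5,1,4,7,3,2,9,6) (5,1,6,4,3,2,9,7) (6,1,3,5,4,2,9,7) (6,1,3,7,4,2,9,5) (6,1,4,5,3,2,9,7) (6,1,4,7,3,2,9,5) (6,1,5,4,3,2,9,7) (7,1,3,5,4,2,9,6) (7,1,3,6,4,2,9,5) (7,1,4,5,3,2,9,6) (7,1,4,6,3,2,9,5) (7,1,5,4,3,2,9,6) — 35.
Summing: 10 + 35 = 45.

45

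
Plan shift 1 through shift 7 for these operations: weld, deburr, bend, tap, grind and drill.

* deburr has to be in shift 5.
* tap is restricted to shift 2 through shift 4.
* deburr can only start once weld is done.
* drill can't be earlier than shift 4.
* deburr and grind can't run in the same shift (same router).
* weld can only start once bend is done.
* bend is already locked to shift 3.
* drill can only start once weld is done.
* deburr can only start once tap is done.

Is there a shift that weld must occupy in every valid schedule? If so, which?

shift 4

bend is fixed at shift 3 and must come before weld, so weld is at least shift 4.
deburr is fixed at shift 5 and must come after weld, so weld is at most shift 4.
So weld must be shift 4.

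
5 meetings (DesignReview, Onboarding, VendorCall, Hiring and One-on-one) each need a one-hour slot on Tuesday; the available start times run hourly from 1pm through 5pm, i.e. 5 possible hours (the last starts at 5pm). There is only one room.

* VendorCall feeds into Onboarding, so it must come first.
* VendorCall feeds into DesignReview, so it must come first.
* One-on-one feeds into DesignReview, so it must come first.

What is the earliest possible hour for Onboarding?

2pm

Precedence pushes Onboarding to at least 2pm.
Onboarding at 2pm is achievable: VendorCall in 1pm; One-on-one in 3pm; Hiring in 5pm; Onboarding in 2pm; DesignReview in 4pm.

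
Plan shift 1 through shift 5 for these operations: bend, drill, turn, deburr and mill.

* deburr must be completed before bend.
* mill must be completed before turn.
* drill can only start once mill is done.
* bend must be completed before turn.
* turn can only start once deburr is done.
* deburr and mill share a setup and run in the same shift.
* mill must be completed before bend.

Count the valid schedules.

35

Splitting on bend: it can be shift 2 (12), shift 3 (14), shift 4 (9). Listing each branch's schedules as (drill, turn, deburr, mill) by shift number:
bend=shift 2: (2,3,1,1) (2,4,1,1) (2,5,1,1) (3,3,1,1) (3,4,1,1) (3,5,1,1) (4,3,1,1) (4,4,1,1) (4,5,1,1) (5,3,1,1) (5,4,1,1) (5,5,1,1) — 12.
bend=shift 3: (2,4,1,1) (2,5,1,1) (3,4,1,1) (3,4,2,2) (3,5,1,1) (3,5,2,2) (4,4,1,1) (4,4,2,2) (4,5,1,1) (4,5,2,2) (5,4,1,1) (5,4,2,2) (5,5,1,1) (5,5,2,2) — 14.
bend=shift 4: (2,5,1,1) (3,5,1,1) (3,5,2,2) (4,5,1,1) (4,5,2,2) (4,5,3,3) (5,5,1,1) (5,5,2,2) (5,5,3,3) — 9.
Summing: 12 + 14 + 9 = 35.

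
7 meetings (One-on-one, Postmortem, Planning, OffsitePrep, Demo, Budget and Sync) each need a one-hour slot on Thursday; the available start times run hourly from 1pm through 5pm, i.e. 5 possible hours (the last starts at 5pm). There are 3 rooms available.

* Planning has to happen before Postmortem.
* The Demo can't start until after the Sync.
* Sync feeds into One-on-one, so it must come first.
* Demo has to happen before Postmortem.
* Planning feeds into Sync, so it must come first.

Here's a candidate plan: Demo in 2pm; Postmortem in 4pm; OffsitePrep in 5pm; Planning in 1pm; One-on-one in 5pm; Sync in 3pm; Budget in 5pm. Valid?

Planning feeds into Sync, so it must come first — holds.
Demo has to happen before Postmortem — holds.
Planning has to happen before Postmortem — holds.
The Demo can't start until after the Sync — violated.
There are 3 rooms available — holds.
Sync feeds into One-on-one, so it must come first — holds.

Invalid. The Demo can't start until after the Sync.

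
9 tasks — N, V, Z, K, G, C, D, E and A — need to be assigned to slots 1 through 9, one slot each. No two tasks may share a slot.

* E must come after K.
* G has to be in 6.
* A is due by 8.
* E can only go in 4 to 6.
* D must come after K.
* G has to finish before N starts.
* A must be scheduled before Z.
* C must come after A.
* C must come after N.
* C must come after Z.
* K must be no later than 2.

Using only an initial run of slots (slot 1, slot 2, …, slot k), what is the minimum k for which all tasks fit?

9 slots

The precedence chain requires at least 3 distinct slots.
With at most 1 per slot and 9 tasks, at least 9 slots are needed.
Propagating the time windows through the other constraints, C can't land before 8, so the schedule must run through at least slot 8.
9 works (last occupied slot: 9): for example G -> 6, D -> 5, A -> 2, N -> 7, Z -> 3, C -> 8, E -> 4, K -> 1, V -> 9.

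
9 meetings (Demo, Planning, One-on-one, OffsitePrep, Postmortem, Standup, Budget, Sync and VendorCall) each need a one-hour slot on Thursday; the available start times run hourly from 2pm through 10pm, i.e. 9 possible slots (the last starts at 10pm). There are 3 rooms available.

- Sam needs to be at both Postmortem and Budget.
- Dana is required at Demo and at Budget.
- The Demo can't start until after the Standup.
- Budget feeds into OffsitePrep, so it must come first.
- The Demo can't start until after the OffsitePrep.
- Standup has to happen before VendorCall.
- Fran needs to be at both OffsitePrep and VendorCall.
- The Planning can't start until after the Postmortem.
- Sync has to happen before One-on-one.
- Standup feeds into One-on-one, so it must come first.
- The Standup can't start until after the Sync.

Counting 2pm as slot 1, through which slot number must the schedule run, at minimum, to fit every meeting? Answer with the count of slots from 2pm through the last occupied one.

4 slots

The precedence chain requires at least 3 distinct slots.
With at most 3 per slot and 9 meetings, at least 3 slots are needed.
Could 3 slots be enough, i.e. nothing placed later than 4pm? No: One-on-one must come after Sync (at 2pm or later) → {3pm, 4pm}; Sync must come before One-on-one (at 4pm or earlier) → {2pm, 3pm}; VendorCall must come after Standup (at 2pm or later) → {3pm, 4pm}; Standup must come before VendorCall (at 4pm or earlier) → {2pm, 3pm}; Planning must come after Postmortem (at 2pm or later) → {3pm, 4pm}; Postmortem must come before Planning (at 4pm or earlier) → {2pm, 3pm}; Standup must come after Sync (at 2pm or later) → {3pm}; Demo must come after OffsitePrep (at 2pm or later) → {3pm, 4pm}; OffsitePrep must come before Demo (at 4pm or earlier) → {2pm, 3pm}; Demo must come after Standup (at 3pm or later) → {4pm}; OffsitePrep must come after Budget (at 2pm or later) → {3pm}; Budget must come before OffsitePrep (at 3pm or earlier) → {2pm}; One-on-one must come after Standup (at 3pm or later) → {4pm}; Postmortem can't share with Budget (2pm) → {3pm}; VendorCall can't share with OffsitePrep (3pm) → {4pm}; Planning can't use 3pm, already full with OffsitePrep, Postmortem and Standup (limit 3) → {4pm}; that puts Demo, Planning, One-on-one and VendorCall all in 4pm — more than 3 per slot.
So 3 slots is not enough.
4 works (last occupied slot: 5pm): for example VendorCall in 5pm, OffsitePrep in 3pm, Demo in 4pm, Sync in 2pm, One-on-one in 4pm, Standup in 3pm, Planning in 4pm, Postmortem in 3pm, Budget in 2pm.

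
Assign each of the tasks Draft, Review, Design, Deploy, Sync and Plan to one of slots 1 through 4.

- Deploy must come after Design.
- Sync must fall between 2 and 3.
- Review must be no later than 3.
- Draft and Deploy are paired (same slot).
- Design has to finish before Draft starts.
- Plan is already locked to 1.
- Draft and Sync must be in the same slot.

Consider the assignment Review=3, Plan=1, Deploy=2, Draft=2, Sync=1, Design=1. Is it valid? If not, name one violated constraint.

Invalid. Draft and Sync must be in the same slot.

Draft and Sync must be in the same slot — violated.
Design has to finish before Draft starts — holds.
Review must be no later than 3 — holds.
Plan is already locked to 1 — holds.
Draft and Deploy are paired (same slot) — holds.
Sync must fall between 2 and 3 — violated.
Deploy must come after Design — holds.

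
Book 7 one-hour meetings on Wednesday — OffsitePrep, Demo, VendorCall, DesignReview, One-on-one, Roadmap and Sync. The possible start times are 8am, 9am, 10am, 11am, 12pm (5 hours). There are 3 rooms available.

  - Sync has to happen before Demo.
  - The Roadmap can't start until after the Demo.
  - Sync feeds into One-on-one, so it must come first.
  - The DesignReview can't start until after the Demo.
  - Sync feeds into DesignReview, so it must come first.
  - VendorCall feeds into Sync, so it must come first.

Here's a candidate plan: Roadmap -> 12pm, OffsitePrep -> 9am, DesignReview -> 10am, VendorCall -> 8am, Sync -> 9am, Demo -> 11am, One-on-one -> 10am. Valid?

Sync has to happen before Demo — holds.
VendorCall feeds into Sync, so it must come first — holds.
The DesignReview can't start until after the Demo — violated.
There are 3 rooms available — holds.
Sync feeds into One-on-one, so it must come first — holds.
Sync feeds into DesignReview, so it must come first — holds.
The Roadmap can't start until after the Demo — holds.

Invalid. The DesignReview can't start until after the Demo.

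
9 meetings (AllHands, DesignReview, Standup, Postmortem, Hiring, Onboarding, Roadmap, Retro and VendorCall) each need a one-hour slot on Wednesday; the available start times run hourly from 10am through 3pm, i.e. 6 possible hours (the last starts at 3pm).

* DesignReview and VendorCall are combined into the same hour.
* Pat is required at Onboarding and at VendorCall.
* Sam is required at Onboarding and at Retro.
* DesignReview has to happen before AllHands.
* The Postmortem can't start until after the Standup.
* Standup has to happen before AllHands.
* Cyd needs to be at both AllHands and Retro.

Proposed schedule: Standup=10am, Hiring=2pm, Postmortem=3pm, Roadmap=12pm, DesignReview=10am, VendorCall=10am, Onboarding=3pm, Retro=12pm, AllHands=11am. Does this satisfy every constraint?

Yes

DesignReview has to happen before AllHands — holds.
Standup has to happen before AllHands — holds.
Cyd needs to be at both AllHands and Retro — holds.
DesignReview and VendorCall are combined into the same hour — holds.
Pat is required at Onboarding and at VendorCall — holds.
The Postmortem can't start until after the Standup — holds.
Sam is required at Onboarding and at Retro — holds.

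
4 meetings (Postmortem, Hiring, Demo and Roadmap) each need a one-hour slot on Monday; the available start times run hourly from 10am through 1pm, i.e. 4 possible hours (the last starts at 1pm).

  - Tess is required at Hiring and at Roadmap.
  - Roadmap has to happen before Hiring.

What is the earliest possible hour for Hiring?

Precedence pushes Hiring to at least 11am.
Hiring at 11am is achievable: Demo in 10am, Hiring in 11am, Roadmap in 10am, Postmortem in 10am.

11am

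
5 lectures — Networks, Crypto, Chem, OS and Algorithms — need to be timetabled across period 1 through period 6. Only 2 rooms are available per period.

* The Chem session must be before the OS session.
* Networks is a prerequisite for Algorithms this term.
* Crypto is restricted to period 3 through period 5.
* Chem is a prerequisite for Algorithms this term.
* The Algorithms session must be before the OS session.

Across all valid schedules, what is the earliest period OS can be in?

Precedence pushes OS to at least period 3.
OS at period 3 is achievable: Chem=period 1, Algorithms=period 2, OS=period 3, Networks=period 1, Crypto=period 3.

period 3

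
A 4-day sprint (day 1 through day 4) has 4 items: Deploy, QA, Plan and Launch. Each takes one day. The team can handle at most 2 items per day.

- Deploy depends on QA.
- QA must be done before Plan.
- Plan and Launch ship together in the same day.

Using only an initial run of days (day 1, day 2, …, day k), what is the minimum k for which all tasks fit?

The precedence chain requires at least 2 distinct days.
With at most 2 per day and 4 tasks, at least 2 days are needed.
Could 2 days be enough, i.e. nothing placed later than day 2? No: Deploy must come after QA (at day 1 or later) → {day 2}; QA must come before Deploy (at day 2 or earlier) → {day 1}; Plan must come after QA (at day 1 or later) → {day 2}; Launch must be in the same day as Plan (in {day 2}) → {day 2}; that puts Deploy, Plan and Launch all in day 2 — more than 2 per day.
So 2 days is not enough.
3 works (last occupied day: day 3): for example QA in day 1, Launch in day 3, Plan in day 3, Deploy in day 2.

3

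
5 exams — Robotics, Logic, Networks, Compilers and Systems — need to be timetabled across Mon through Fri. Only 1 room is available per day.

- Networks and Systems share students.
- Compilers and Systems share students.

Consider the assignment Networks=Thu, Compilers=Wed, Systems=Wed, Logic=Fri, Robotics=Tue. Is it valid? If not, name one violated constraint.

Networks and Systems share students — holds.
Compilers and Systems share students — violated.
Only 1 room is available per day — violated.

Invalid. Compilers and Systems share students.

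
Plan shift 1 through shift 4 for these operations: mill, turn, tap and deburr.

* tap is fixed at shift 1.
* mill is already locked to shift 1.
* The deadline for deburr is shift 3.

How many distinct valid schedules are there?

12

Splitting on turn: it can be shift 1 (3), shift 2 (3), shift 3 (3), shift 4 (3). Listing each branch's schedules as (mill, tap, deburr) by shift number:
turn=shift 1: (1,1,1) (1,1,2) (1,1,3) — 3.
turn=shift 2: (1,1,1) (1,1,2) (1,1,3) — 3.
turn=shift 3: (1,1,1) (1,1,2) (1,1,3) — 3.
turn=shift 4: (1,1,1) (1,1,2) (1,1,3) — 3.
Summing: 3 + 3 + 3 + 3 = 12.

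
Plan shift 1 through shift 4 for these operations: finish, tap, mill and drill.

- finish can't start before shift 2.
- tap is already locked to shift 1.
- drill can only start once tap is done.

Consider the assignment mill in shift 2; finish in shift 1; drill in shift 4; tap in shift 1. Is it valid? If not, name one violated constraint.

Invalid. finish can't start before shift 2.

tap is already locked to shift 1 — holds.
finish can't start before shift 2 — violated.
drill can only start once tap is done — holds.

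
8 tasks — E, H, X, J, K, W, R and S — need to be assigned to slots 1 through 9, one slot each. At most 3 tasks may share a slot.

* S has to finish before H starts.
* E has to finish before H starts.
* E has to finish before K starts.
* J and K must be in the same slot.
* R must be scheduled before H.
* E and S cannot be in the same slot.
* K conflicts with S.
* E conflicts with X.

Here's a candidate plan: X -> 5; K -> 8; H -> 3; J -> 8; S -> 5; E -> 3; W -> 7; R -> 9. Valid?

No. R must be scheduled before H is not satisfied.

E has to finish before H starts — violated.
R must be scheduled before H — violated.
S has to finish before H starts — violated.
E conflicts with X — holds.
E and S cannot be in the same slot — holds.
E has to finish before K starts — holds.
K conflicts with S — holds.
J and K must be in the same slot — holds.
At most 3 tasks may share a slot — holds.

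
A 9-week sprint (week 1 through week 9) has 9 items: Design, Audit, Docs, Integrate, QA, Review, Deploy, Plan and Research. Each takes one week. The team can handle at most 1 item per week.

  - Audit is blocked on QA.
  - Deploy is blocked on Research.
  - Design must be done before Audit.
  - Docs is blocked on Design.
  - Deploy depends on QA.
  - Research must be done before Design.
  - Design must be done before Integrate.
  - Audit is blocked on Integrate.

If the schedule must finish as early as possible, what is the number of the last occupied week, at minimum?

week 9

The precedence chain requires at least 4 distinct weeks.
With at most 1 per week and 9 tasks, at least 9 weeks are needed.
9 works (last occupied week: week 9): for example Audit=week 5, Docs=week 7, Research=week 1, Plan=week 9, Design=week 2, Deploy=week 6, QA=week 4, Integrate=week 3, Review=week 8.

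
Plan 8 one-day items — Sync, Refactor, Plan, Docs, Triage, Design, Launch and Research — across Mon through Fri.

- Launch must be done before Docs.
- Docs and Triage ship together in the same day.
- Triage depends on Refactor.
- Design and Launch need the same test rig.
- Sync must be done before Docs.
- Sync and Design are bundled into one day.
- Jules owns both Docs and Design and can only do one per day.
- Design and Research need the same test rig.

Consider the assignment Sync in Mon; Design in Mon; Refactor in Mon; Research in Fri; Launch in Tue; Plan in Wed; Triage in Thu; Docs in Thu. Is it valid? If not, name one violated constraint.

Valid

Design and Launch need the same test rig — holds.
Jules owns both Docs and Design and can only do one per day — holds.
Sync and Design are bundled into one day — holds.
Launch must be done before Docs — holds.
Triage depends on Refactor — holds.
Design and Research need the same test rig — holds.
Sync must be done before Docs — holds.
Docs and Triage ship together in the same day — holds.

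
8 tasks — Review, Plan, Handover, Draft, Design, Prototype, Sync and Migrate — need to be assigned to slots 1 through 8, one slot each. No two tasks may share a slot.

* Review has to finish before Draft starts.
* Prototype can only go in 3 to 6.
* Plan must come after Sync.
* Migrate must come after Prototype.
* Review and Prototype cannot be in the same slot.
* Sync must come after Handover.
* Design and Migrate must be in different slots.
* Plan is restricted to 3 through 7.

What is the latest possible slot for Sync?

Precedence pushes Sync to at least 2; downstream work caps Sync at 6.
Sync at 6 is achievable: Migrate -> 5, Sync -> 6, Draft -> 4, Design -> 8, Review -> 1, Handover -> 2, Plan -> 7, Prototype -> 3.

6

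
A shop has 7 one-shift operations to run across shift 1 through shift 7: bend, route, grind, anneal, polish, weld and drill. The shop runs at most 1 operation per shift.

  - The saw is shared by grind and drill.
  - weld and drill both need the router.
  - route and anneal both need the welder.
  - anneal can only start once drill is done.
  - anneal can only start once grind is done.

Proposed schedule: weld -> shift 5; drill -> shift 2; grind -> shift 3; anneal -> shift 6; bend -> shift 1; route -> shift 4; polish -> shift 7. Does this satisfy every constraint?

The saw is shared by grind and drill — holds.
route and anneal both need the welder — holds.
anneal can only start once grind is done — holds.
weld and drill both need the router — holds.
The shop runs at most 1 operation per shift — holds.
anneal can only start once drill is done — holds.

Yes, all constraints hold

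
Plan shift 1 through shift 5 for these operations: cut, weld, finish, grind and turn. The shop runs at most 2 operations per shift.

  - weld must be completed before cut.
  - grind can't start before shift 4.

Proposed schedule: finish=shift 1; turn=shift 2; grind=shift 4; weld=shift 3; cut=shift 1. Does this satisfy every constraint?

grind can't start before shift 4 — holds.
The shop runs at most 2 operations per shift — holds.
weld must be completed before cut — violated.

No — it violates: weld must be completed before cut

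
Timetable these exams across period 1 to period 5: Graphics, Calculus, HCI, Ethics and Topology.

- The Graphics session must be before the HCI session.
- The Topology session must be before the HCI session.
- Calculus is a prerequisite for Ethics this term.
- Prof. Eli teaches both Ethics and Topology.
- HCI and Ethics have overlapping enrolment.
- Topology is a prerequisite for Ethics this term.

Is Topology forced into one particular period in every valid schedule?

No

Topology can be period 1 (e.g. Calculus in period 1, Graphics in period 1, HCI in period 2, Ethics in period 3, Topology in period 1) or period 2 (e.g. Graphics=period 1, HCI=period 3, Topology=period 2, Calculus=period 1, Ethics=period 4).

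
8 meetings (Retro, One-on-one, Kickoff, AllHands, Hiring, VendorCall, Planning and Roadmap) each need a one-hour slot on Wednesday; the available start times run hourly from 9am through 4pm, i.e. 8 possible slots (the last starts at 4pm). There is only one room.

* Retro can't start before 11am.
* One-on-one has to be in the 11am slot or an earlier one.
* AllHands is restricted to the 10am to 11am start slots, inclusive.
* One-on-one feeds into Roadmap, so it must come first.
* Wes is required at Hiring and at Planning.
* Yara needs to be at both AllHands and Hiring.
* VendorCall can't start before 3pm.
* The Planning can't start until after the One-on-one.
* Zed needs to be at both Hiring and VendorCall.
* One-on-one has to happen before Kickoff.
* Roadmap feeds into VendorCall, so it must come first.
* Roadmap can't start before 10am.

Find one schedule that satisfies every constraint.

Hiring in 4pm; Kickoff in 1pm; Roadmap in 12pm; One-on-one in 9am; AllHands in 10am; Retro in 11am; VendorCall in 3pm; Planning in 2pm

Checking: One-on-one(9am) before Roadmap(12pm); One-on-one(9am) before Kickoff(1pm); Roadmap(12pm) before VendorCall(3pm); One-on-one(9am) before Planning(2pm); AllHands(10am) != Hiring(4pm); Hiring(4pm) != Planning(2pm); Hiring(4pm) != VendorCall(3pm); VendorCall=3pm in [3pm,4pm]; Retro=11am in [11am,4pm]; Roadmap=12pm in [10am,4pm]; AllHands=10am in [10am,11am]; One-on-one=9am in [9am,11am]; max 1 per slot (cap 1).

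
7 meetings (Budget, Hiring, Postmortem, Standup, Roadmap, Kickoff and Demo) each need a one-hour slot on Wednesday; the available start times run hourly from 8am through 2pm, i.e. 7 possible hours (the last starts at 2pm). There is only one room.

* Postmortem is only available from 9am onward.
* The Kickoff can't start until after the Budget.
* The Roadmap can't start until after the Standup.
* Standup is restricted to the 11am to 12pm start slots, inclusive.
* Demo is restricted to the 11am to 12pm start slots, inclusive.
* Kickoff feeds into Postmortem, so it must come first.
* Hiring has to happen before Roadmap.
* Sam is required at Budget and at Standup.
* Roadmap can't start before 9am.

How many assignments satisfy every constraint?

14

Splitting on Budget: it can be 8am (10), 9am (4). Listing each branch's schedules as (Hiring, Postmortem, Standup, Roadmap, Kickoff, Demo):
Budget=8am: (9am,1pm,11am,2pm,10am,12pm) (9am,1pm,12pm,2pm,10am,11am) (9am,2pm,11am,1pm,10am,12pm) (9am,2pm,12pm,1pm,10am,11am) (10am,1pm,11am,2pm,9am,12pm) (10am,1pm,12pm,2pm,9am,11am) (10am,2pm,11am,1pm,9am,12pm) (10am,2pm,12pm,1pm,9am,11am) (1pm,10am,11am,2pm,9am,12pm) (1pm,10am,12pm,2pm,9am,11am) — 10.
Budget=9am: (8am,1pm,11am,2pm,10am,12pm) (8am,1pm,12pm,2pm,10am,11am) (8am,2pm,11am,1pm,10am,12pm) (8am,2pm,12pm,1pm,10am,11am) — 4.
Summing: 10 + 4 = 14.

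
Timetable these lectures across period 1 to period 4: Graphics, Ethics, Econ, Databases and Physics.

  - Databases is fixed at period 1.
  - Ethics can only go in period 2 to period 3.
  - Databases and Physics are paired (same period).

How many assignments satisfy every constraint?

Splitting on Graphics: it can be period 1 (8), period 2 (8), period 3 (8), period 4 (8). Listing each branch's schedules as (Ethics, Econ, Databases, Physics) by period number:
Graphics=period 1: (2,1,1,1) (2,2,1,1) (2,3,1,1) (2,4,1,1) (3,1,1,1) (3,2,1,1) (3,3,1,1) (3,4,1,1) — 8.
Graphics=period 2: (2,1,1,1) (2,2,1,1) (2,3,1,1) (2,4,1,1) (3,1,1,1) (3,2,1,1) (3,3,1,1) (3,4,1,1) — 8.
Graphics=period 3: (2,1,1,1) (2,2,1,1) (2,3,1,1) (2,4,1,1) (3,1,1,1) (3,2,1,1) (3,3,1,1) (3,4,1,1) — 8.
Graphics=period 4: (2,1,1,1) (2,2,1,1) (2,3,1,1) (2,4,1,1) (3,1,1,1) (3,2,1,1) (3,3,1,1) (3,4,1,1) — 8.
Summing: 8 + 8 + 8 + 8 = 32.

32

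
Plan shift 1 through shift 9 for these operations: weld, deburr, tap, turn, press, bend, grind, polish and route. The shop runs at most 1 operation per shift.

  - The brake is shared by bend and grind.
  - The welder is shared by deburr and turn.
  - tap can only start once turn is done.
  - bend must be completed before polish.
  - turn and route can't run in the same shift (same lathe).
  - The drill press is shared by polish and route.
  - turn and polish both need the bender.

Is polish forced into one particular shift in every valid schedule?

No

polish can be shift 2 (e.g. tap -> shift 4; bend -> shift 1; deburr -> shift 6; grind -> shift 8; turn -> shift 3; press -> shift 7; weld -> shift 5; polish -> shift 2; route -> shift 9) or shift 3 (e.g. press in shift 7; deburr in shift 6; polish in shift 3; weld in shift 5; grind in shift 8; route in shift 9; turn in shift 1; bend in shift 2; tap in shift 4).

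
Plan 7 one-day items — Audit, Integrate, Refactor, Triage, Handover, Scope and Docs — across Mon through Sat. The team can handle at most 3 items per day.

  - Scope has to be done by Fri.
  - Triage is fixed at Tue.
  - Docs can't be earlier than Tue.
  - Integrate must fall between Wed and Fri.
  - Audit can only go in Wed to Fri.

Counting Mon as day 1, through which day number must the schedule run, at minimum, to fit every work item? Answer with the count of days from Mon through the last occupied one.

3 days

With at most 3 per day and 7 work items, at least 3 days are needed.
Audit can't be placed before Wed — that is day 3 counting from Mon — so the schedule must run through at least 3 days.
3 works (last occupied day: Wed): for example Refactor -> Mon; Scope -> Mon; Integrate -> Wed; Docs -> Tue; Audit -> Wed; Triage -> Tue; Handover -> Mon.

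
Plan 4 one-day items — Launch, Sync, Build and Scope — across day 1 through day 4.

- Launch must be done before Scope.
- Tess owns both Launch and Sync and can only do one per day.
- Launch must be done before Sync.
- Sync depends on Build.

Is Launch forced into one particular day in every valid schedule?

Launch can be day 1 (e.g. Scope=day 2; Build=day 1; Sync=day 2; Launch=day 1) or day 2 (e.g. Sync in day 3, Scope in day 3, Launch in day 2, Build in day 1).

No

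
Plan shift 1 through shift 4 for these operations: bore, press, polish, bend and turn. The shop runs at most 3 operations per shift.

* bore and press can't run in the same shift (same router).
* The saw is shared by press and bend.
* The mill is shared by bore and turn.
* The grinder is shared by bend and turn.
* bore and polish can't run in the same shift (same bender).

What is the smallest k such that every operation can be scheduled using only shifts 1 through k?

2

With at most 3 per shift and 5 operations, at least 2 shifts are needed.
2 works (last occupied shift: shift 2): for example press -> shift 2; turn -> shift 2; bend -> shift 1; polish -> shift 2; bore -> shift 1.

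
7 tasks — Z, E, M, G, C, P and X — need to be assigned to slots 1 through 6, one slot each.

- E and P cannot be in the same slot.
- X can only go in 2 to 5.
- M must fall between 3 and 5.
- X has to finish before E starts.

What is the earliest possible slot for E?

3

Precedence pushes E to at least 3.
E at 3 is achievable: M in 3, Z in 1, P in 1, C in 1, X in 2, E in 3, G in 1.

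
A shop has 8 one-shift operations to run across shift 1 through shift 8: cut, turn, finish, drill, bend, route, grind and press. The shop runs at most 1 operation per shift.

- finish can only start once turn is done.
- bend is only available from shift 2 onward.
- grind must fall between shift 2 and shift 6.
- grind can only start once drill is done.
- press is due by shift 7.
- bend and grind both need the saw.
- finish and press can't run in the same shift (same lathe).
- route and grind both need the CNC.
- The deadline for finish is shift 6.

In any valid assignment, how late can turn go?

shift 5

Downstream work caps turn at shift 5.
turn at shift 5 is achievable: drill=shift 1; route=shift 8; cut=shift 7; grind=shift 2; finish=shift 6; bend=shift 3; press=shift 4; turn=shift 5.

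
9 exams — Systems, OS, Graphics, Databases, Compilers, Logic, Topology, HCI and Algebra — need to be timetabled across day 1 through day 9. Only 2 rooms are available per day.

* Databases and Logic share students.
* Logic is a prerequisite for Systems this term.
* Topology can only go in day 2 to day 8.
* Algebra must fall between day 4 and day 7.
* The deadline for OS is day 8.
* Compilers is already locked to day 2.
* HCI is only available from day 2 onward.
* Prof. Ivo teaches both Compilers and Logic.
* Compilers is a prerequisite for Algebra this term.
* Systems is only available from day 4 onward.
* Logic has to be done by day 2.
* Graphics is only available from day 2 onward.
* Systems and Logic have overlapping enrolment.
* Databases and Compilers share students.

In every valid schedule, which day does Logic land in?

day 1

Logic's window is day 1–day 2.
Compilers is fixed at day 2, and Logic can't share a day with Compilers.
So Logic must be day 1.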